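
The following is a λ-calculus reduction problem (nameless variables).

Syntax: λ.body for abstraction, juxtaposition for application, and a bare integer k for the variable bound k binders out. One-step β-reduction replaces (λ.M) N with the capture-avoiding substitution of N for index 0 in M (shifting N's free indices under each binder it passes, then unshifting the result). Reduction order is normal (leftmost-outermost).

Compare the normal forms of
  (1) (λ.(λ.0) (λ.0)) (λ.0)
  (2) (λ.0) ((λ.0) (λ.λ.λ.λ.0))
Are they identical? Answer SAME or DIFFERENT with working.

Answer: DIFFERENT — A ⇓ λ.0, B ⇓ λ.λ.λ.λ.0

Working:
Term A:
  start: (λ.(λ.0) (λ.0)) (λ.0)
  step 1: (λ.0) (λ.0)
  step 2: λ.0

Term B:
  start: (λ.0) ((λ.0) (λ.λ.λ.λ.0))
  step 1: (λ.0) (λ.λ.λ.λ.0)
  step 2: λ.λ.λ.λ.0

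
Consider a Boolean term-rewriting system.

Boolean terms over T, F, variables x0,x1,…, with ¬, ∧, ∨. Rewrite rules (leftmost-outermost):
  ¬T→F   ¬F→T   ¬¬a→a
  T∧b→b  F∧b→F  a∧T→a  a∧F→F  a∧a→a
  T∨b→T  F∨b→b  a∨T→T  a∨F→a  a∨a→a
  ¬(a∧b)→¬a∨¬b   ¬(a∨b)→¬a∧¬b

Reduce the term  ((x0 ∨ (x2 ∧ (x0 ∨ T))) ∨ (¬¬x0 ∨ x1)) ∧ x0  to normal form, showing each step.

Answer: normal form = ((x0 ∨ x2) ∨ (x0 ∨ x1)) ∧ x0  (in 3 steps)

Working:
  start: ((x0 ∨ (x2 ∧ (x0 ∨ T))) ∨ (¬¬x0 ∨ x1)) ∧ x0
  step 1: ((x0 ∨ (x2 ∧ T)) ∨ (¬¬x0 ∨ x1)) ∧ x0
  step 2: ((x0 ∨ x2) ∨ (¬¬x0 ∨ x1)) ∧ x0
  step 3: ((x0 ∨ x2) ∨ (x0 ∨ x1)) ∧ x0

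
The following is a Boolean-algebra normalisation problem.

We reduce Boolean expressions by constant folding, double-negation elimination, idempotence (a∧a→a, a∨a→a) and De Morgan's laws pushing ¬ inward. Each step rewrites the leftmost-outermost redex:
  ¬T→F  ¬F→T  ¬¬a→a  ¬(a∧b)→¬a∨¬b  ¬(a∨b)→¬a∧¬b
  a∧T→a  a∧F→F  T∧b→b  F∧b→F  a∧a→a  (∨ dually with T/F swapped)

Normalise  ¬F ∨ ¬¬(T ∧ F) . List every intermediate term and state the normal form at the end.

Answer: normal form = T  (in 2 steps)

Working:
  start: ¬F ∨ ¬¬(T ∧ F)
  →1  T ∨ ¬¬(T ∧ F)
  →2  T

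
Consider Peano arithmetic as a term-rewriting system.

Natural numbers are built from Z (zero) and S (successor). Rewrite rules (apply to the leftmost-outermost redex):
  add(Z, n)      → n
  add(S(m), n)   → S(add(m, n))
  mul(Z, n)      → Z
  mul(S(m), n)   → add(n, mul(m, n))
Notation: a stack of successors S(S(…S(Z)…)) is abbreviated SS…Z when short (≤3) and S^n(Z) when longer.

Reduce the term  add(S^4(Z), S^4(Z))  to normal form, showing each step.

Answer: normal form = S^8(Z)  (in 5 steps)

Working:
  start: add(S^4(Z), S^4(Z))
  [1] S(add(SSSZ, S^4(Z)))
  [2] S(S(add(SSZ, S^4(Z))))
  [3] S(S(S(add(SZ, S^4(Z)))))
  [4] S(S(S(S(add(Z, S^4(Z))))))
  [5] S^8(Z)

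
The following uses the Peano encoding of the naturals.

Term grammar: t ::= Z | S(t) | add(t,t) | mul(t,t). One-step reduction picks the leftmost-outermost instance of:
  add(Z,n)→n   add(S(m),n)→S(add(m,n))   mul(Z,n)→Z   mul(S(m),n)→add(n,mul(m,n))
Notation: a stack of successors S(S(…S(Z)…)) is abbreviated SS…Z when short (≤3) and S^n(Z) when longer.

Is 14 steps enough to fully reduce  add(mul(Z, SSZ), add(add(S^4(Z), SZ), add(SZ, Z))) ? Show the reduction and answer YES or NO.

Answer: NO — after 14 steps the term is S(S(S(S(S(S(add(Z, Z))))))), not yet normal

Working:
  start: add(mul(Z, SSZ), add(add(S^4(Z), SZ), add(SZ, Z)))
  →1  add(Z, add(add(S^4(Z), SZ), add(SZ, Z)))
  →2  add(add(S^4(Z), SZ), add(SZ, Z))
  →3  add(S(add(SSSZ, SZ)), add(SZ, Z))
  →4  S(add(add(SSSZ, SZ), add(SZ, Z)))
  →5  S(add(S(add(SSZ, SZ)), add(SZ, Z)))
  →6  S(S(add(add(SSZ, SZ), add(SZ, Z))))
  →7  S(S(add(S(add(SZ, SZ)), add(SZ, Z))))
  →8  S(S(S(add(add(SZ, SZ), add(SZ, Z)))))
  →9  S(S(S(add(S(add(Z, SZ)), add(SZ, Z)))))
  →10  S(S(S(S(add(add(Z, SZ), add(SZ, Z))))))
  →11  S(S(S(S(add(SZ, add(SZ, Z))))))
  →12  S(S(S(S(S(add(Z, add(SZ, Z)))))))
  →13  S(S(S(S(S(add(SZ, Z))))))
  →14  S(S(S(S(S(S(add(Z, Z)))))))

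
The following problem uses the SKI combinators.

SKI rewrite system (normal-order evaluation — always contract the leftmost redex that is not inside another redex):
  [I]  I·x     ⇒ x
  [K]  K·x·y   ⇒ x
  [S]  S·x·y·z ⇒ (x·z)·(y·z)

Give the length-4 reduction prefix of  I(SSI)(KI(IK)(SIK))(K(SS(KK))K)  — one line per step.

Answer: after 4 steps: I(SIK)(K(SS(KK))K)(I(KI(IK)(SIK))(K(SS(KK))K))

Derivation:
  start: I(SSI)(KI(IK)(SIK))(K(SS(KK))K)
  →1  SSI(KI(IK)(SIK))(K(SS(KK))K)
  →2  S(KI(IK)(SIK))(I(KI(IK)(SIK)))(K(SS(KK))K)
  →3  KI(IK)(SIK)(K(SS(KK))K)(I(KI(IK)(SIK))(K(SS(KK))K))
  →4  I(SIK)(K(SS(KK))K)(I(KI(IK)(SIK))(K(SS(KK))K))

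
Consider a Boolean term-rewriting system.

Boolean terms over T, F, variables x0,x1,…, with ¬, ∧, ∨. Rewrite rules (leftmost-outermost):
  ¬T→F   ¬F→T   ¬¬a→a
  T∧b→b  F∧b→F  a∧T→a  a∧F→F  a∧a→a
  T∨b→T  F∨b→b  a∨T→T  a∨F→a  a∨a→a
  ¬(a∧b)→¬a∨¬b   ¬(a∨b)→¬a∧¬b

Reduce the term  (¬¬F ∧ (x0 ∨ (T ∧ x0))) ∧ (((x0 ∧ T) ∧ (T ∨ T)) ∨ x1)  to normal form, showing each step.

  start: (¬¬F ∧ (x0 ∨ (T ∧ x0))) ∧ (((x0 ∧ T) ∧ (T ∨ T)) ∨ x1)
  [1] (F ∧ (x0 ∨ (T ∧ x0))) ∧ (((x0 ∧ T) ∧ (T ∨ T)) ∨ x1)
  [2] F ∧ (((x0 ∧ T) ∧ (T ∨ T)) ∨ x1)
  [3] F

Answer: normal form = F  (in 3 steps)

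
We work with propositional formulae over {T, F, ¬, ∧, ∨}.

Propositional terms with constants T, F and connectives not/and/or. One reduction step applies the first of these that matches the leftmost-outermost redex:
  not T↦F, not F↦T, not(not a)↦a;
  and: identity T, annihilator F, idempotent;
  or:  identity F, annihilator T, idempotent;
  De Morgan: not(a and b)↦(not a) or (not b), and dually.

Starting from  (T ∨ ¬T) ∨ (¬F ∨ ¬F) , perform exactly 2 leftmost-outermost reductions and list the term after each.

  start: (T ∨ ¬T) ∨ (¬F ∨ ¬F)
  [1] T ∨ (¬F ∨ ¬F)
  [2] T

Answer: after 2 steps: T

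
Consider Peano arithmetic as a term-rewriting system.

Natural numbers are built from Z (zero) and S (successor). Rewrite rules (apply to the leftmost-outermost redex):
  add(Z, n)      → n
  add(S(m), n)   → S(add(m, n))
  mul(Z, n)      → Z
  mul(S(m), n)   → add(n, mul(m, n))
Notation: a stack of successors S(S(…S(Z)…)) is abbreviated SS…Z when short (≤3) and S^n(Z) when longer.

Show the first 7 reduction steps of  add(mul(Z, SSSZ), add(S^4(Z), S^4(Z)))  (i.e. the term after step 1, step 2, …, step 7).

Answer: after 7 steps: S^8(Z)

Working:
  start: add(mul(Z, SSSZ), add(S^4(Z), S^4(Z)))
  [1] add(Z, add(S^4(Z), S^4(Z)))
  [2] add(S^4(Z), S^4(Z))
  [3] S(add(SSSZ, S^4(Z)))
  [4] S(S(add(SSZ, S^4(Z))))
  [5] S(S(S(add(SZ, S^4(Z)))))
  [6] S(S(S(S(add(Z, S^4(Z))))))
  [7] S^8(Z)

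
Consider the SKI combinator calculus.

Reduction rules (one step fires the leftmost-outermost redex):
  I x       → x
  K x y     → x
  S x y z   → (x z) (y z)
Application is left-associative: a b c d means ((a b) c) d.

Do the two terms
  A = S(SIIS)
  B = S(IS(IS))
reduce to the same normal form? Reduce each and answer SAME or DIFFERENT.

Term A:
  start: S(SIIS)
  →1  S(IS(IS))
  →2  S(S(IS))
  →3  S(SS)

Term B:
  start: S(IS(IS))
  →1  S(S(IS))
  →2  S(SS)

Answer: SAME — A ⇓ S(SS), B ⇓ S(SS)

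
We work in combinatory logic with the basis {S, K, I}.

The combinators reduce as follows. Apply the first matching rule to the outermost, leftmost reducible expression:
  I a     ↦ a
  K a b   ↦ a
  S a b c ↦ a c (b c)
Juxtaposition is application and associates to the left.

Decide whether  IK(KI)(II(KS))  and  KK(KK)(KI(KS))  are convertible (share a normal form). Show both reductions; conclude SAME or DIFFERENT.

Term A:
  start: IK(KI)(II(KS))
  [1] K(KI)(II(KS))
  [2] KI

Term B:
  start: KK(KK)(KI(KS))
  [1] K(KI(KS))
  [2] KI

Answer: SAME — A ⇓ KI, B ⇓ KI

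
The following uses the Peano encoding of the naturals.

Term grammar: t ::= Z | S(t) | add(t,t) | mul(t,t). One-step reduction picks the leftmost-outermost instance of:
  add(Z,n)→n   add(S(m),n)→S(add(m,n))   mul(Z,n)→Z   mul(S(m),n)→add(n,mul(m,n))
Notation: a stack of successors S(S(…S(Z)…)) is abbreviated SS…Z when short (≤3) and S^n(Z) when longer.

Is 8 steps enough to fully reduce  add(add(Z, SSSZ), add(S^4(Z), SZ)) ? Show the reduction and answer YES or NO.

  start: add(add(Z, SSSZ), add(S^4(Z), SZ))
  step 1: add(SSSZ, add(S^4(Z), SZ))
  step 2: S(add(SSZ, add(S^4(Z), SZ)))
  step 3: S(S(add(SZ, add(S^4(Z), SZ))))
  step 4: S(S(S(add(Z, add(S^4(Z), SZ)))))
  step 5: S(S(S(add(S^4(Z), SZ))))
  step 6: S(S(S(S(add(SSSZ, SZ)))))
  step 7: S(S(S(S(S(add(SSZ, SZ))))))
  step 8: S(S(S(S(S(S(add(SZ, SZ)))))))

Answer: NO — after 8 steps the term is S(S(S(S(S(S(add(SZ, SZ))))))), not yet normal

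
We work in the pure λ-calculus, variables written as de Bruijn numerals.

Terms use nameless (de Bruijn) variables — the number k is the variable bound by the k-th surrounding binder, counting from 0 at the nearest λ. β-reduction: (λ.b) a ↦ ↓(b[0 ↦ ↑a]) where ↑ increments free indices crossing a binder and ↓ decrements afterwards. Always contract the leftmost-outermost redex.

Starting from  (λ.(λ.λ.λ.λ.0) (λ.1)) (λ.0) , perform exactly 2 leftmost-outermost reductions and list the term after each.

  start: (λ.(λ.λ.λ.λ.0) (λ.1)) (λ.0)
  step 1: (λ.λ.λ.λ.0) (λ.λ.0)
  step 2: λ.λ.λ.0

Answer: after 2 steps: λ.λ.λ.0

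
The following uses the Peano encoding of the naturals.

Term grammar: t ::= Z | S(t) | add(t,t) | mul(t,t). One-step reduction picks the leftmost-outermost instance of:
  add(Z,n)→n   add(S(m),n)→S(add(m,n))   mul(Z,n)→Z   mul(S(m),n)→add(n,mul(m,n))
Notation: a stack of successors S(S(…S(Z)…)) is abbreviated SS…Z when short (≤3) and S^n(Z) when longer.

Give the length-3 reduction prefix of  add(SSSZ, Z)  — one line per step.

  start: add(SSSZ, Z)
  [1] S(add(SSZ, Z))
  [2] S(S(add(SZ, Z)))
  [3] S(S(S(add(Z, Z))))

Answer: after 3 steps: S(S(S(add(Z, Z))))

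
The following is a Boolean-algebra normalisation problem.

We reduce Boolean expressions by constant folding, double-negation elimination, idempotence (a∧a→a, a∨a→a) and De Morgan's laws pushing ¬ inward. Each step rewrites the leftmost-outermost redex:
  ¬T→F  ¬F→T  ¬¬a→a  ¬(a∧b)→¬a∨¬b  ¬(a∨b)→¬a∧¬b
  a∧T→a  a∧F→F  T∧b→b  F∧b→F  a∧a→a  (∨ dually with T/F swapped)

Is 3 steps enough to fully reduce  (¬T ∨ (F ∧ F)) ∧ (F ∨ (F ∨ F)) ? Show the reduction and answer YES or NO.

  start: (¬T ∨ (F ∧ F)) ∧ (F ∨ (F ∨ F))
  →1  (F ∨ (F ∧ F)) ∧ (F ∨ (F ∨ F))
  →2  (F ∧ F) ∧ (F ∨ (F ∨ F))
  →3  F ∧ (F ∨ (F ∨ F))

Answer: NO — after 3 steps the term is F ∧ (F ∨ (F ∨ F)), not yet normal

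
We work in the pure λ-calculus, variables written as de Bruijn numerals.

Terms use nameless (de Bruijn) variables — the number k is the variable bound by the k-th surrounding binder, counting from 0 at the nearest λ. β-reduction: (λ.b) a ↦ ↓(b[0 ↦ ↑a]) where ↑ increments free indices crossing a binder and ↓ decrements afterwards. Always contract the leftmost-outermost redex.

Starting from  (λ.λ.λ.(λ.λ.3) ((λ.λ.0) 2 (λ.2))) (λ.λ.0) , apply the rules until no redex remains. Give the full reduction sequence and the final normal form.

  start: (λ.λ.λ.(λ.λ.3) ((λ.λ.0) 2 (λ.2))) (λ.λ.0)
  [1] λ.λ.(λ.λ.3) ((λ.λ.0) (λ.λ.0) (λ.2))
  [2] λ.λ.λ.2

Answer: normal form = λ.λ.λ.2  (in 2 steps)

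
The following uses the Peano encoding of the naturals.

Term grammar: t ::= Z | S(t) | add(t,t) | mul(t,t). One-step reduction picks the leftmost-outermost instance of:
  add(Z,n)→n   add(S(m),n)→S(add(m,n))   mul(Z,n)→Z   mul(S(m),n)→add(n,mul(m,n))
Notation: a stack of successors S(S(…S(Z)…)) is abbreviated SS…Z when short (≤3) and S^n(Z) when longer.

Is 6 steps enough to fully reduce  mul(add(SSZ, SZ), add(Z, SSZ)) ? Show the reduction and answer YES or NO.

  start: mul(add(SSZ, SZ), add(Z, SSZ))
  [1] mul(S(add(SZ, SZ)), add(Z, SSZ))
  [2] add(add(Z, SSZ), mul(add(SZ, SZ), add(Z, SSZ)))
  [3] add(SSZ, mul(add(SZ, SZ), add(Z, SSZ)))
  [4] S(add(SZ, mul(add(SZ, SZ), add(Z, SSZ))))
  [5] S(S(add(Z, mul(add(SZ, SZ), add(Z, SSZ)))))
  [6] S(S(mul(add(SZ, SZ), add(Z, SSZ))))

Answer: NO — after 6 steps the term is S(S(mul(add(SZ, SZ), add(Z, SSZ)))), not yet normal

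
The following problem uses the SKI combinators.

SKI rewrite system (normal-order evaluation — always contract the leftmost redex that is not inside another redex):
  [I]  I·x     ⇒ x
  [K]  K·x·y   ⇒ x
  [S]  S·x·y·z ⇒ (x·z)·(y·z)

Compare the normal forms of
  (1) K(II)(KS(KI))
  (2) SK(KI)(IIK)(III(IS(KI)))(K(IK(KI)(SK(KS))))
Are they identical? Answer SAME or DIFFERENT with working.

Term A:
  start: K(II)(KS(KI))
  step 1: II
  step 2: I

Term B:
  start: SK(KI)(IIK)(III(IS(KI)))(K(IK(KI)(SK(KS))))
  step 1: K(IIK)(KI(IIK))(III(IS(KI)))(K(IK(KI)(SK(KS))))
  step 2: IIK(III(IS(KI)))(K(IK(KI)(SK(KS))))
  step 3: IK(III(IS(KI)))(K(IK(KI)(SK(KS))))
  step 4: K(III(IS(KI)))(K(IK(KI)(SK(KS))))
  step 5: III(IS(KI))
  step 6: II(IS(KI))
  step 7: I(IS(KI))
  step 8: IS(KI)
  step 9: S(KI)

Answer: DIFFERENT — A ⇓ I, B ⇓ S(KI)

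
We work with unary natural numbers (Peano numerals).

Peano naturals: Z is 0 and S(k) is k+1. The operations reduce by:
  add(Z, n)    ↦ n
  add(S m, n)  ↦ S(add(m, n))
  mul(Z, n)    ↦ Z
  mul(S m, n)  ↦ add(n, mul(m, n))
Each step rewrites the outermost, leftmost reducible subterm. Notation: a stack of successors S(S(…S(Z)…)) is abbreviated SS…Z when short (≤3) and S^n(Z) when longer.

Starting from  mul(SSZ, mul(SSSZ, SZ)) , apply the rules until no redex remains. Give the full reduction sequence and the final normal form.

  start: mul(SSZ, mul(SSSZ, SZ))
  [1] add(mul(SSSZ, SZ), mul(SZ, mul(SSSZ, SZ)))
  [2] add(add(SZ, mul(SSZ, SZ)), mul(SZ, mul(SSSZ, SZ)))
  [3] add(S(add(Z, mul(SSZ, SZ))), mul(SZ, mul(SSSZ, SZ)))
  [4] S(add(add(Z, mul(SSZ, SZ)), mul(SZ, mul(SSSZ, SZ))))
  [5] S(add(mul(SSZ, SZ), mul(SZ, mul(SSSZ, SZ))))
  [6] S(add(add(SZ, mul(SZ, SZ)), mul(SZ, mul(SSSZ, SZ))))
  [7] S(add(S(add(Z, mul(SZ, SZ))), mul(SZ, mul(SSSZ, SZ))))
  [8] S(S(add(add(Z, mul(SZ, SZ)), mul(SZ, mul(SSSZ, SZ)))))
  [9] S(S(add(mul(SZ, SZ), mul(SZ, mul(SSSZ, SZ)))))
  [10] S(S(add(add(SZ, mul(Z, SZ)), mul(SZ, mul(SSSZ, SZ)))))
  [11] S(S(add(S(add(Z, mul(Z, SZ))), mul(SZ, mul(SSSZ, SZ)))))
  [12] S(S(S(add(add(Z, mul(Z, SZ)), mul(SZ, mul(SSSZ, SZ))))))
  [13] S(S(S(add(mul(Z, SZ), mul(SZ, mul(SSSZ, SZ))))))
  [14] S(S(S(add(Z, mul(SZ, mul(SSSZ, SZ))))))
  [15] S(S(S(mul(SZ, mul(SSSZ, SZ)))))
  [16] S(S(S(add(mul(SSSZ, SZ), mul(Z, mul(SSSZ, SZ))))))
  [17] S(S(S(add(add(SZ, mul(SSZ, SZ)), mul(Z, mul(SSSZ, SZ))))))
  [18] S(S(S(add(S(add(Z, mul(SSZ, SZ))), mul(Z, mul(SSSZ, SZ))))))
  [19] S(S(S(S(add(add(Z, mul(SSZ, SZ)), mul(Z, mul(SSSZ, SZ)))))))
  [20] S(S(S(S(add(mul(SSZ, SZ), mul(Z, mul(SSSZ, SZ)))))))
  [21] S(S(S(S(add(add(SZ, mul(SZ, SZ)), mul(Z, mul(SSSZ, SZ)))))))
  [22] S(S(S(S(add(S(add(Z, mul(SZ, SZ))), mul(Z, mul(SSSZ, SZ)))))))
  [23] S(S(S(S(S(add(add(Z, mul(SZ, SZ)), mul(Z, mul(SSSZ, SZ))))))))
  [24] S(S(S(S(S(add(mul(SZ, SZ), mul(Z, mul(SSSZ, SZ))))))))
  [25] S(S(S(S(S(add(add(SZ, mul(Z, SZ)), mul(Z, mul(SSSZ, SZ))))))))
  [26] S(S(S(S(S(add(S(add(Z, mul(Z, SZ))), mul(Z, mul(SSSZ, SZ))))))))
  [27] S(S(S(S(S(S(add(add(Z, mul(Z, SZ)), mul(Z, mul(SSSZ, SZ)))))))))
  [28] S(S(S(S(S(S(add(mul(Z, SZ), mul(Z, mul(SSSZ, SZ)))))))))
  [29] S(S(S(S(S(S(add(Z, mul(Z, mul(SSSZ, SZ)))))))))
  [30] S(S(S(S(S(S(mul(Z, mul(SSSZ, SZ))))))))
  [31] S^6(Z)

Answer: normal form = S^6(Z)  (in 31 steps)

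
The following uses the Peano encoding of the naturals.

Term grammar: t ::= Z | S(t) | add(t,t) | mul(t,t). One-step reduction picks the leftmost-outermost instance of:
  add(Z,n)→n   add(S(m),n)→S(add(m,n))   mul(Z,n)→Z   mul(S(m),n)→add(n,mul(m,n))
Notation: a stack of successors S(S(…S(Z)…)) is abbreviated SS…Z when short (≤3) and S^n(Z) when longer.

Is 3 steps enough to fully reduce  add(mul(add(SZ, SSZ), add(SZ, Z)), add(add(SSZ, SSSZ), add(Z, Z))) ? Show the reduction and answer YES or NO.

Answer: NO — after 3 steps the term is add(add(S(add(Z, Z)), mul(add(Z, SSZ), add(SZ, Z))), add(add(SSZ, SSSZ), add(Z, Z))), not yet normal

Reduction:
  start: add(mul(add(SZ, SSZ), add(SZ, Z)), add(add(SSZ, SSSZ), add(Z, Z)))
  [1] add(mul(S(add(Z, SSZ)), add(SZ, Z)), add(add(SSZ, SSSZ), add(Z, Z)))
  [2] add(add(add(SZ, Z), mul(add(Z, SSZ), add(SZ, Z))), add(add(SSZ, SSSZ), add(Z, Z)))
  [3] add(add(S(add(Z, Z)), mul(add(Z, SSZ), add(SZ, Z))), add(add(SSZ, SSSZ), add(Z, Z)))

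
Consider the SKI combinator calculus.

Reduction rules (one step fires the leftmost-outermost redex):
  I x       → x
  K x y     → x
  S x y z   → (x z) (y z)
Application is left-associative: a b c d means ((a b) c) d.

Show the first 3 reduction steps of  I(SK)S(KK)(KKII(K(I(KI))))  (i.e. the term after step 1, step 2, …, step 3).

Answer: after 3 steps: KK(KKII(K(I(KI))))

Derivation:
  start: I(SK)S(KK)(KKII(K(I(KI))))
  step 1: SKS(KK)(KKII(K(I(KI))))
  step 2: K(KK)(S(KK))(KKII(K(I(KI))))
  step 3: KK(KKII(K(I(KI))))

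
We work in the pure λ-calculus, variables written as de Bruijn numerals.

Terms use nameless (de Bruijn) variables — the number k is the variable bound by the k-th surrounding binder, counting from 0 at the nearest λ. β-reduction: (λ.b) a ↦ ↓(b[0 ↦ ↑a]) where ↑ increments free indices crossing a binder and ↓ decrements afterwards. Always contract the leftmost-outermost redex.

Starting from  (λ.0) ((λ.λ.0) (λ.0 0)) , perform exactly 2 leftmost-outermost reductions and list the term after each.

Answer: after 2 steps: λ.0

Working:
  start: (λ.0) ((λ.λ.0) (λ.0 0))
  step 1: (λ.λ.0) (λ.0 0)
  step 2: λ.0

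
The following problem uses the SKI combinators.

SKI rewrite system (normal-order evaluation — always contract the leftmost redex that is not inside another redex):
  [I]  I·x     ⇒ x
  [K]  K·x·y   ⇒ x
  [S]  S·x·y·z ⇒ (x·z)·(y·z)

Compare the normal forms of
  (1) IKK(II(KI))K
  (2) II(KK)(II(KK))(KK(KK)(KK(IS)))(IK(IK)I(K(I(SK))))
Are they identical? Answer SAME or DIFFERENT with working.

Answer: SAME — A ⇓ KK, B ⇓ KK

Working:
Term A:
  start: IKK(II(KI))K
  [1] KK(II(KI))K
  [2] KK

Term B:
  start: II(KK)(II(KK))(KK(KK)(KK(IS)))(IK(IK)I(K(I(SK))))
  [1] I(KK)(II(KK))(KK(KK)(KK(IS)))(IK(IK)I(K(I(SK))))
  [2] KK(II(KK))(KK(KK)(KK(IS)))(IK(IK)I(K(I(SK))))
  [3] K(KK(KK)(KK(IS)))(IK(IK)I(K(I(SK))))
  [4] KK(KK)(KK(IS))
  [5] K(KK(IS))
  [6] KK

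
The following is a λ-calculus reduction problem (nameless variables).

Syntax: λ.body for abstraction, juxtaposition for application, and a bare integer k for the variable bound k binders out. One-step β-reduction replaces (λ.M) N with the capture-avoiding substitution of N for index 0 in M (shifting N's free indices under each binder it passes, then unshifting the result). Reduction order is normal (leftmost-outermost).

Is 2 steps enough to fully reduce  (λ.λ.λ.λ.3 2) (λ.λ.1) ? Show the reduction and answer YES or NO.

Answer: YES — reaches normal form λ.λ.λ.λ.3 in 2 ≤ 2 steps

Reduction:
  start: (λ.λ.λ.λ.3 2) (λ.λ.1)
  →1  λ.λ.λ.(λ.λ.1) 2
  →2  λ.λ.λ.λ.3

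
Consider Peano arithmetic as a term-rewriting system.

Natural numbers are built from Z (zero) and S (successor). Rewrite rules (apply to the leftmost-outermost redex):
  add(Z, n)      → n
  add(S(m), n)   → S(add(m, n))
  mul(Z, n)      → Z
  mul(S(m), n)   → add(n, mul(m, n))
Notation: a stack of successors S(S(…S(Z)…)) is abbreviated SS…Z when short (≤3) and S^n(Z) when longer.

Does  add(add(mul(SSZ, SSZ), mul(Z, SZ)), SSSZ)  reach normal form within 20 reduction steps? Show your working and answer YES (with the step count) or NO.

  start: add(add(mul(SSZ, SSZ), mul(Z, SZ)), SSSZ)
  [1] add(add(add(SSZ, mul(SZ, SSZ)), mul(Z, SZ)), SSSZ)
  [2] add(add(S(add(SZ, mul(SZ, SSZ))), mul(Z, SZ)), SSSZ)
  [3] add(S(add(add(SZ, mul(SZ, SSZ)), mul(Z, SZ))), SSSZ)
  [4] S(add(add(add(SZ, mul(SZ, SSZ)), mul(Z, SZ)), SSSZ))
  [5] S(add(add(S(add(Z, mul(SZ, SSZ))), mul(Z, SZ)), SSSZ))
  [6] S(add(S(add(add(Z, mul(SZ, SSZ)), mul(Z, SZ))), SSSZ))
  [7] S(S(add(add(add(Z, mul(SZ, SSZ)), mul(Z, SZ)), SSSZ)))
  [8] S(S(add(add(mul(SZ, SSZ), mul(Z, SZ)), SSSZ)))
  [9] S(S(add(add(add(SSZ, mul(Z, SSZ)), mul(Z, SZ)), SSSZ)))
  [10] S(S(add(add(S(add(SZ, mul(Z, SSZ))), mul(Z, SZ)), SSSZ)))
  [11] S(S(add(S(add(add(SZ, mul(Z, SSZ)), mul(Z, SZ))), SSSZ)))
  [12] S(S(S(add(add(add(SZ, mul(Z, SSZ)), mul(Z, SZ)), SSSZ))))
  [13] S(S(S(add(add(S(add(Z, mul(Z, SSZ))), mul(Z, SZ)), SSSZ))))
  [14] S(S(S(add(S(add(add(Z, mul(Z, SSZ)), mul(Z, SZ))), SSSZ))))
  [15] S(S(S(S(add(add(add(Z, mul(Z, SSZ)), mul(Z, SZ)), SSSZ)))))
  [16] S(S(S(S(add(add(mul(Z, SSZ), mul(Z, SZ)), SSSZ)))))
  [17] S(S(S(S(add(add(Z, mul(Z, SZ)), SSSZ)))))
  [18] S(S(S(S(add(mul(Z, SZ), SSSZ)))))
  [19] S(S(S(S(add(Z, SSSZ)))))
  [20] S^7(Z)

Answer: YES — reaches normal form S^7(Z) in 20 ≤ 20 steps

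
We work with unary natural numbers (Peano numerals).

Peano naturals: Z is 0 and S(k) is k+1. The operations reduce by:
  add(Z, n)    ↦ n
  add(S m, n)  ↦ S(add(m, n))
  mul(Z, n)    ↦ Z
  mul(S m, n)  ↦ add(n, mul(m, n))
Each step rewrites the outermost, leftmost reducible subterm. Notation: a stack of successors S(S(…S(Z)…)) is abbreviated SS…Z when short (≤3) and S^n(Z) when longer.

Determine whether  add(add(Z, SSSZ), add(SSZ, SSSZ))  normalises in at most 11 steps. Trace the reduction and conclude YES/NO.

  start: add(add(Z, SSSZ), add(SSZ, SSSZ))
  step 1: add(SSSZ, add(SSZ, SSSZ))
  step 2: S(add(SSZ, add(SSZ, SSSZ)))
  step 3: S(S(add(SZ, add(SSZ, SSSZ))))
  step 4: S(S(S(add(Z, add(SSZ, SSSZ)))))
  step 5: S(S(S(add(SSZ, SSSZ))))
  step 6: S(S(S(S(add(SZ, SSSZ)))))
  step 7: S(S(S(S(S(add(Z, SSSZ))))))
  step 8: S^8(Z)

Answer: YES — reaches normal form S^8(Z) in 8 ≤ 11 steps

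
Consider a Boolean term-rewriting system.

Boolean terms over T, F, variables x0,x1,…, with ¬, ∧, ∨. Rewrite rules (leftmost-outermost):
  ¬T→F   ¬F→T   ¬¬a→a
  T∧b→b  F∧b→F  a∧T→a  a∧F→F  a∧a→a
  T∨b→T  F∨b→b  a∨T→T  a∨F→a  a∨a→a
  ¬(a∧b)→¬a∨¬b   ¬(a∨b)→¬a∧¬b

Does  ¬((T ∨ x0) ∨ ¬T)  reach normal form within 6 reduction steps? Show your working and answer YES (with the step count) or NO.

  start: ¬((T ∨ x0) ∨ ¬T)
  step 1: ¬(T ∨ x0) ∧ ¬¬T
  step 2: (¬T ∧ ¬x0) ∧ ¬¬T
  step 3: (F ∧ ¬x0) ∧ ¬¬T
  step 4: F ∧ ¬¬T
  step 5: F

Answer: YES — reaches normal form F in 5 ≤ 6 steps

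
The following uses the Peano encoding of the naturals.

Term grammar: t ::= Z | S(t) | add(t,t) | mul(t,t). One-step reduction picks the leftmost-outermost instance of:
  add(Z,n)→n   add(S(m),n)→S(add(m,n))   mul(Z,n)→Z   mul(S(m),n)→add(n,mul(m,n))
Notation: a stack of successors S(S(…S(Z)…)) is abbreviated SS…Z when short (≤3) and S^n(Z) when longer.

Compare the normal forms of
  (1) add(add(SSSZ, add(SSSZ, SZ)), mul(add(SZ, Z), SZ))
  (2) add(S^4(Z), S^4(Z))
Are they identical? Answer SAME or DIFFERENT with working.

Term A:
  start: add(add(SSSZ, add(SSSZ, SZ)), mul(add(SZ, Z), SZ))
  step 1: add(S(add(SSZ, add(SSSZ, SZ))), mul(add(SZ, Z), SZ))
  step 2: S(add(add(SSZ, add(SSSZ, SZ)), mul(add(SZ, Z), SZ)))
  step 3: S(add(S(add(SZ, add(SSSZ, SZ))), mul(add(SZ, Z), SZ)))
  step 4: S(S(add(add(SZ, add(SSSZ, SZ)), mul(add(SZ, Z), SZ))))
  step 5: S(S(add(S(add(Z, add(SSSZ, SZ))), mul(add(SZ, Z), SZ))))
  step 6: S(S(S(add(add(Z, add(SSSZ, SZ)), mul(add(SZ, Z), SZ)))))
  step 7: S(S(S(add(add(SSSZ, SZ), mul(add(SZ, Z), SZ)))))
  step 8: S(S(S(add(S(add(SSZ, SZ)), mul(add(SZ, Z), SZ)))))
  step 9: S(S(S(S(add(add(SSZ, SZ), mul(add(SZ, Z), SZ))))))
  step 10: S(S(S(S(add(S(add(SZ, SZ)), mul(add(SZ, Z), SZ))))))
  step 11: S(S(S(S(S(add(add(SZ, SZ), mul(add(SZ, Z), SZ)))))))
  step 12: S(S(S(S(S(add(S(add(Z, SZ)), mul(add(SZ, Z), SZ)))))))
  step 13: S(S(S(S(S(S(add(add(Z, SZ), mul(add(SZ, Z), SZ))))))))
  step 14: S(S(S(S(S(S(add(SZ, mul(add(SZ, Z), SZ))))))))
  step 15: S(S(S(S(S(S(S(add(Z, mul(add(SZ, Z), SZ)))))))))
  step 16: S(S(S(S(S(S(S(mul(add(SZ, Z), SZ))))))))
  step 17: S(S(S(S(S(S(S(mul(S(add(Z, Z)), SZ))))))))
  step 18: S(S(S(S(S(S(S(add(SZ, mul(add(Z, Z), SZ)))))))))
  step 19: S(S(S(S(S(S(S(S(add(Z, mul(add(Z, Z), SZ))))))))))
  step 20: S(S(S(S(S(S(S(S(mul(add(Z, Z), SZ)))))))))
  step 21: S(S(S(S(S(S(S(S(mul(Z, SZ)))))))))
  step 22: S^8(Z)

Term B:
  start: add(S^4(Z), S^4(Z))
  step 1: S(add(SSSZ, S^4(Z)))
  step 2: S(S(add(SSZ, S^4(Z))))
  step 3: S(S(S(add(SZ, S^4(Z)))))
  step 4: S(S(S(S(add(Z, S^4(Z))))))
  step 5: S^8(Z)

Answer: SAME — A ⇓ S^8(Z), B ⇓ S^8(Z)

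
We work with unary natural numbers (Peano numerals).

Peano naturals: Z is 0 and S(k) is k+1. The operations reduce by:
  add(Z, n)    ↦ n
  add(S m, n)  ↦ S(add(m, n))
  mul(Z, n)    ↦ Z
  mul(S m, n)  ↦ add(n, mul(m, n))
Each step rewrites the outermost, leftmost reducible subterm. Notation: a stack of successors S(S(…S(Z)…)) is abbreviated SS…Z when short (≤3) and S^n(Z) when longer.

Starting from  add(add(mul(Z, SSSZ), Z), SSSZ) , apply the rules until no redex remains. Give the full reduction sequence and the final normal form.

Answer: normal form = SSSZ  (in 3 steps)

Reduction:
  start: add(add(mul(Z, SSSZ), Z), SSSZ)
  [1] add(add(Z, Z), SSSZ)
  [2] add(Z, SSSZ)
  [3] SSSZ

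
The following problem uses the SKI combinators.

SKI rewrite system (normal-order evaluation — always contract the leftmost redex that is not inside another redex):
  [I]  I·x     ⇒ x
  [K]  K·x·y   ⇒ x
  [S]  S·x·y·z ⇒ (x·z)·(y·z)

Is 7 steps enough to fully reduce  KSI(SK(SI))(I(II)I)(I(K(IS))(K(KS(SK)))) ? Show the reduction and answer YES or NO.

Answer: NO — after 7 steps the term is S(I(II)I(I(K(IS))(K(KS(SK))))), not yet normal

Working:
  start: KSI(SK(SI))(I(II)I)(I(K(IS))(K(KS(SK))))
  step 1: S(SK(SI))(I(II)I)(I(K(IS))(K(KS(SK))))
  step 2: SK(SI)(I(K(IS))(K(KS(SK))))(I(II)I(I(K(IS))(K(KS(SK)))))
  step 3: K(I(K(IS))(K(KS(SK))))(SI(I(K(IS))(K(KS(SK)))))(I(II)I(I(K(IS))(K(KS(SK)))))
  step 4: I(K(IS))(K(KS(SK)))(I(II)I(I(K(IS))(K(KS(SK)))))
  step 5: K(IS)(K(KS(SK)))(I(II)I(I(K(IS))(K(KS(SK)))))
  step 6: IS(I(II)I(I(K(IS))(K(KS(SK)))))
  step 7: S(I(II)I(I(K(IS))(K(KS(SK)))))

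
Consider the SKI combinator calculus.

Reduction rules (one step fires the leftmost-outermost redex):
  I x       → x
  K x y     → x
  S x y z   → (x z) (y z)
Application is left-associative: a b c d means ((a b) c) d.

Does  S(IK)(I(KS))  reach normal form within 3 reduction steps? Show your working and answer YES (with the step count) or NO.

Answer: YES — reaches normal form SK(KS) in 2 ≤ 3 steps

Reduction:
  start: S(IK)(I(KS))
  →1  SK(I(KS))
  →2  SK(KS)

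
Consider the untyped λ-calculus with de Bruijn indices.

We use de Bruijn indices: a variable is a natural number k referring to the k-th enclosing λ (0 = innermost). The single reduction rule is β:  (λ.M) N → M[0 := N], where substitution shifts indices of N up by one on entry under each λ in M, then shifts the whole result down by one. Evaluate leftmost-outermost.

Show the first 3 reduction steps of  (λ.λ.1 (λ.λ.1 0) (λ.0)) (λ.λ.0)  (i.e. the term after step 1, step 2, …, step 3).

Answer: after 3 steps: λ.λ.0

Reduction:
  start: (λ.λ.1 (λ.λ.1 0) (λ.0)) (λ.λ.0)
  step 1: λ.(λ.λ.0) (λ.λ.1 0) (λ.0)
  step 2: λ.(λ.0) (λ.0)
  step 3: λ.λ.0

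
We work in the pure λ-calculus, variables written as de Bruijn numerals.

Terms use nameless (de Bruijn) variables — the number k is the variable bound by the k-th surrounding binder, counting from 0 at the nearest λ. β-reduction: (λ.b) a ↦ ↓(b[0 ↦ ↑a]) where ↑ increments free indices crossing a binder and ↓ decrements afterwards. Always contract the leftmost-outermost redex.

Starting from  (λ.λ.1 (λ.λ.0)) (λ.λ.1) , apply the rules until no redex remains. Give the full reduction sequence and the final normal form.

  start: (λ.λ.1 (λ.λ.0)) (λ.λ.1)
  step 1: λ.(λ.λ.1) (λ.λ.0)
  step 2: λ.λ.λ.λ.0

Answer: normal form = λ.λ.λ.λ.0  (in 2 steps)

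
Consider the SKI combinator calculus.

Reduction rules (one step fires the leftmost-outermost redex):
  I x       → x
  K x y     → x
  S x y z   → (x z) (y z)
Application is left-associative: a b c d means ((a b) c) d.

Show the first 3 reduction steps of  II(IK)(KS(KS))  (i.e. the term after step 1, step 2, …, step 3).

Answer: after 3 steps: K(KS(KS))

Derivation:
  start: II(IK)(KS(KS))
  [1] I(IK)(KS(KS))
  [2] IK(KS(KS))
  [3] K(KS(KS))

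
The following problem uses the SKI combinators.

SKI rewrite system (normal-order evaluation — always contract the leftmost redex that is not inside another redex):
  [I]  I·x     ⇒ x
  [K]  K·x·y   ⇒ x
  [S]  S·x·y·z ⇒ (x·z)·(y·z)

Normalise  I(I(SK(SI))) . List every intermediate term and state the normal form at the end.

Answer: normal form = SK(SI)  (in 2 steps)

Working:
  start: I(I(SK(SI)))
  [1] I(SK(SI))
  [2] SK(SI)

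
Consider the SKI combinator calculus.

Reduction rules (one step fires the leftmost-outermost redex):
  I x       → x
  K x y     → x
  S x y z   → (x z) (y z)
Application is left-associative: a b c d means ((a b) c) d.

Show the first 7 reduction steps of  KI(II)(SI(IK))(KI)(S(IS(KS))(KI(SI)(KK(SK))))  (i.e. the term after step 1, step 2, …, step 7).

Answer: after 7 steps: S(S(KS))(KI(SI)(KK(SK)))

Reduction:
  start: KI(II)(SI(IK))(KI)(S(IS(KS))(KI(SI)(KK(SK))))
  step 1: I(SI(IK))(KI)(S(IS(KS))(KI(SI)(KK(SK))))
  step 2: SI(IK)(KI)(S(IS(KS))(KI(SI)(KK(SK))))
  step 3: I(KI)(IK(KI))(S(IS(KS))(KI(SI)(KK(SK))))
  step 4: KI(IK(KI))(S(IS(KS))(KI(SI)(KK(SK))))
  step 5: I(S(IS(KS))(KI(SI)(KK(SK))))
  step 6: S(IS(KS))(KI(SI)(KK(SK)))
  step 7: S(S(KS))(KI(SI)(KK(SK)))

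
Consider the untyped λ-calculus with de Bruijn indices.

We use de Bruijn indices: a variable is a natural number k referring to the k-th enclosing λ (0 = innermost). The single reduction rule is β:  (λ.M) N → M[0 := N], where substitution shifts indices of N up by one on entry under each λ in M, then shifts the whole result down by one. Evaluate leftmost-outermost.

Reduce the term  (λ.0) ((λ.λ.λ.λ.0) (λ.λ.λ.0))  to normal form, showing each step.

  start: (λ.0) ((λ.λ.λ.λ.0) (λ.λ.λ.0))
  [1] (λ.λ.λ.λ.0) (λ.λ.λ.0)
  [2] λ.λ.λ.0

Answer: normal form = λ.λ.λ.0  (in 2 steps)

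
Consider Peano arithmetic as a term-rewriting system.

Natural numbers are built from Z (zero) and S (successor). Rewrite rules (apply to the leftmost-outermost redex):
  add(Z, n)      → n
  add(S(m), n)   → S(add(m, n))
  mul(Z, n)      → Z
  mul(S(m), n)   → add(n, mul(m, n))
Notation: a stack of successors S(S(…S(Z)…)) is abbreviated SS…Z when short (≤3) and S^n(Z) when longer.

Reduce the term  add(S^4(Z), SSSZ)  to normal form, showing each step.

  start: add(S^4(Z), SSSZ)
  [1] S(add(SSSZ, SSSZ))
  [2] S(S(add(SSZ, SSSZ)))
  [3] S(S(S(add(SZ, SSSZ))))
  [4] S(S(S(S(add(Z, SSSZ)))))
  [5] S^7(Z)

Answer: normal form = S^7(Z)  (in 5 steps)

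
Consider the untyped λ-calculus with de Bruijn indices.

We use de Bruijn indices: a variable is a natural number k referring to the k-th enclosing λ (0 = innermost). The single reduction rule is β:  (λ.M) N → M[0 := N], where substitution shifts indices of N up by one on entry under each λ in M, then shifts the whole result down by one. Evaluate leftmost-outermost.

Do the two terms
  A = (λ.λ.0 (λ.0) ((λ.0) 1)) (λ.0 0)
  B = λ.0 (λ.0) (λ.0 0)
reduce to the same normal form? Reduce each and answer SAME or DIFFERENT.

Answer: SAME — A ⇓ λ.0 (λ.0) (λ.0 0), B ⇓ λ.0 (λ.0) (λ.0 0)

Reduction:
Term A:
  start: (λ.λ.0 (λ.0) ((λ.0) 1)) (λ.0 0)
  →1  λ.0 (λ.0) ((λ.0) (λ.0 0))
  →2  λ.0 (λ.0) (λ.0 0)

Term B:
  start: λ.0 (λ.0) (λ.0 0)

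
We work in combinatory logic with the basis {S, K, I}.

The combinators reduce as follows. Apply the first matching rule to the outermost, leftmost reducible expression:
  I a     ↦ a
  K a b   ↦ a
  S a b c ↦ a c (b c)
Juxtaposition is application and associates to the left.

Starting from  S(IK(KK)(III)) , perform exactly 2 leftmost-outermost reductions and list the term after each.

Answer: after 2 steps: S(KK)

Reduction:
  start: S(IK(KK)(III))
  step 1: S(K(KK)(III))
  step 2: S(KK)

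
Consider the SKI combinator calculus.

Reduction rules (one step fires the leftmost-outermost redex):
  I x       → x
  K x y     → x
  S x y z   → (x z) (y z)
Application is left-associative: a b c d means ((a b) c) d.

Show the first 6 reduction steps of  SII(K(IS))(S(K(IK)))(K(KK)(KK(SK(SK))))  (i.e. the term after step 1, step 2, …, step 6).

Answer: after 6 steps: S(S(KK))(KK)

Reduction:
  start: SII(K(IS))(S(K(IK)))(K(KK)(KK(SK(SK))))
  [1] I(K(IS))(I(K(IS)))(S(K(IK)))(K(KK)(KK(SK(SK))))
  [2] K(IS)(I(K(IS)))(S(K(IK)))(K(KK)(KK(SK(SK))))
  [3] IS(S(K(IK)))(K(KK)(KK(SK(SK))))
  [4] S(S(K(IK)))(K(KK)(KK(SK(SK))))
  [5] S(S(KK))(K(KK)(KK(SK(SK))))
  [6] S(S(KK))(KK)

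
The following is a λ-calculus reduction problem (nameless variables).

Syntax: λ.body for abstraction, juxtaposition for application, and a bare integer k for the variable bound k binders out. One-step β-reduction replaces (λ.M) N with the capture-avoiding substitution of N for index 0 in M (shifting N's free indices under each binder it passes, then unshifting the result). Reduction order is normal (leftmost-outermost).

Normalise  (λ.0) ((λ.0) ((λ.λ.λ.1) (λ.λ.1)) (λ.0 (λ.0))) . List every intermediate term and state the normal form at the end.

  start: (λ.0) ((λ.0) ((λ.λ.λ.1) (λ.λ.1)) (λ.0 (λ.0)))
  step 1: (λ.0) ((λ.λ.λ.1) (λ.λ.1)) (λ.0 (λ.0))
  step 2: (λ.λ.λ.1) (λ.λ.1) (λ.0 (λ.0))
  step 3: (λ.λ.1) (λ.0 (λ.0))
  step 4: λ.λ.0 (λ.0)

Answer: normal form = λ.λ.0 (λ.0)  (in 4 steps)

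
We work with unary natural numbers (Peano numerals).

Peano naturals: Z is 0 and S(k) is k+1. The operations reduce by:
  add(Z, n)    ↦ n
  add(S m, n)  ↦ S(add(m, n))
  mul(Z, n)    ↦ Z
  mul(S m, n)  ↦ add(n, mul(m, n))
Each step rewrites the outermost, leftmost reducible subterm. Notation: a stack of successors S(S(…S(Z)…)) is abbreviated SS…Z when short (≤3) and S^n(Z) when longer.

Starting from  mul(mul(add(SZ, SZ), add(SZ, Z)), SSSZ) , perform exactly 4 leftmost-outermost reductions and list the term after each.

  start: mul(mul(add(SZ, SZ), add(SZ, Z)), SSSZ)
  step 1: mul(mul(S(add(Z, SZ)), add(SZ, Z)), SSSZ)
  step 2: mul(add(add(SZ, Z), mul(add(Z, SZ), add(SZ, Z))), SSSZ)
  step 3: mul(add(S(add(Z, Z)), mul(add(Z, SZ), add(SZ, Z))), SSSZ)
  step 4: mul(S(add(add(Z, Z), mul(add(Z, SZ), add(SZ, Z)))), SSSZ)

Answer: after 4 steps: mul(S(add(add(Z, Z), mul(add(Z, SZ), add(SZ, Z)))), SSSZ)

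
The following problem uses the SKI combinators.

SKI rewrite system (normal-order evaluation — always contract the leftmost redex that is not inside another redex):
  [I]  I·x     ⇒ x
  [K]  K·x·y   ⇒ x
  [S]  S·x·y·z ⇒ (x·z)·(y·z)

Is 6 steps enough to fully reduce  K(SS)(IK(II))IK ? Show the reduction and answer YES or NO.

  start: K(SS)(IK(II))IK
  →1  SSIK
  →2  SK(IK)
  →3  SKK

Answer: YES — reaches normal form SKK in 3 ≤ 6 steps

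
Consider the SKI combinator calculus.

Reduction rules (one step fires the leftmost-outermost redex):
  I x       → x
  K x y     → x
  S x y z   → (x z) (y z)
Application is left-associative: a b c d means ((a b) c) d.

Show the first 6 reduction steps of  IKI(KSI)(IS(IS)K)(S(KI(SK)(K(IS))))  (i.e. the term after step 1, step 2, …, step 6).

Answer: after 6 steps: S(S(KI(SK)(K(IS))))(K(S(KI(SK)(K(IS)))))

Working:
  start: IKI(KSI)(IS(IS)K)(S(KI(SK)(K(IS))))
  [1] KI(KSI)(IS(IS)K)(S(KI(SK)(K(IS))))
  [2] I(IS(IS)K)(S(KI(SK)(K(IS))))
  [3] IS(IS)K(S(KI(SK)(K(IS))))
  [4] S(IS)K(S(KI(SK)(K(IS))))
  [5] IS(S(KI(SK)(K(IS))))(K(S(KI(SK)(K(IS)))))
  [6] S(S(KI(SK)(K(IS))))(K(S(KI(SK)(K(IS)))))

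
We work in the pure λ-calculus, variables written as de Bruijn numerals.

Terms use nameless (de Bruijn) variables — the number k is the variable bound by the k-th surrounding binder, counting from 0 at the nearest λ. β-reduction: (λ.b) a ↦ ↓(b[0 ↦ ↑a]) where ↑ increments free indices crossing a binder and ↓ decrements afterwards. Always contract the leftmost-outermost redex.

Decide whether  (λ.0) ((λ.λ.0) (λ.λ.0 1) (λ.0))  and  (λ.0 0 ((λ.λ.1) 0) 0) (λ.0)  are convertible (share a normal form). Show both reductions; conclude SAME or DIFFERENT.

Term A:
  start: (λ.0) ((λ.λ.0) (λ.λ.0 1) (λ.0))
  step 1: (λ.λ.0) (λ.λ.0 1) (λ.0)
  step 2: (λ.0) (λ.0)
  step 3: λ.0

Term B:
  start: (λ.0 0 ((λ.λ.1) 0) 0) (λ.0)
  step 1: (λ.0) (λ.0) ((λ.λ.1) (λ.0)) (λ.0)
  step 2: (λ.0) ((λ.λ.1) (λ.0)) (λ.0)
  step 3: (λ.λ.1) (λ.0) (λ.0)
  step 4: (λ.λ.0) (λ.0)
  step 5: λ.0

Answer: SAME — A ⇓ λ.0, B ⇓ λ.0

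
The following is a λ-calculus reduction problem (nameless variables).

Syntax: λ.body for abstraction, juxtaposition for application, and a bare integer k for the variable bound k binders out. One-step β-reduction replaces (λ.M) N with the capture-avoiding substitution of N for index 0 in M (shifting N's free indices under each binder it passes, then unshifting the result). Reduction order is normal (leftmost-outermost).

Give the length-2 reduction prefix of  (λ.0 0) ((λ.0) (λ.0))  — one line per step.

  start: (λ.0 0) ((λ.0) (λ.0))
  step 1: (λ.0) (λ.0) ((λ.0) (λ.0))
  step 2: (λ.0) ((λ.0) (λ.0))

Answer: after 2 steps: (λ.0) ((λ.0) (λ.0))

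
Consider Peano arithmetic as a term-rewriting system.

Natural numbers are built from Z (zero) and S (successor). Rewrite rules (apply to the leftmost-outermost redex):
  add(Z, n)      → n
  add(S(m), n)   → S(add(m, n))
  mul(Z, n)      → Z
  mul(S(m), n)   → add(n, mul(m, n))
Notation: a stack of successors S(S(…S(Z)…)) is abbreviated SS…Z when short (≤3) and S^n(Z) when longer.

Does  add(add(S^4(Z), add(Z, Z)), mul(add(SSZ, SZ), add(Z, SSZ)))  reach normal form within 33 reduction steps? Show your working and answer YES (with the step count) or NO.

Answer: YES — reaches normal form S^10(Z) in 30 ≤ 33 steps

Working:
  start: add(add(S^4(Z), add(Z, Z)), mul(add(SSZ, SZ), add(Z, SSZ)))
  step 1: add(S(add(SSSZ, add(Z, Z))), mul(add(SSZ, SZ), add(Z, SSZ)))
  step 2: S(add(add(SSSZ, add(Z, Z)), mul(add(SSZ, SZ), add(Z, SSZ))))
  step 3: S(add(S(add(SSZ, add(Z, Z))), mul(add(SSZ, SZ), add(Z, SSZ))))
  step 4: S(S(add(add(SSZ, add(Z, Z)), mul(add(SSZ, SZ), add(Z, SSZ)))))
  step 5: S(S(add(S(add(SZ, add(Z, Z))), mul(add(SSZ, SZ), add(Z, SSZ)))))
  step 6: S(S(S(add(add(SZ, add(Z, Z)), mul(add(SSZ, SZ), add(Z, SSZ))))))
  step 7: S(S(S(add(S(add(Z, add(Z, Z))), mul(add(SSZ, SZ), add(Z, SSZ))))))
  step 8: S(S(S(S(add(add(Z, add(Z, Z)), mul(add(SSZ, SZ), add(Z, SSZ)))))))
  step 9: S(S(S(S(add(add(Z, Z), mul(add(SSZ, SZ), add(Z, SSZ)))))))
  step 10: S(S(S(S(add(Z, mul(add(SSZ, SZ), add(Z, SSZ)))))))
  step 11: S(S(S(S(mul(add(SSZ, SZ), add(Z, SSZ))))))
  step 12: S(S(S(S(mul(S(add(SZ, SZ)), add(Z, SSZ))))))
  step 13: S(S(S(S(add(add(Z, SSZ), mul(add(SZ, SZ), add(Z, SSZ)))))))
  step 14: S(S(S(S(add(SSZ, mul(add(SZ, SZ), add(Z, SSZ)))))))
  step 15: S(S(S(S(S(add(SZ, mul(add(SZ, SZ), add(Z, SSZ))))))))
  step 16: S(S(S(S(S(S(add(Z, mul(add(SZ, SZ), add(Z, SSZ)))))))))
  step 17: S(S(S(S(S(S(mul(add(SZ, SZ), add(Z, SSZ))))))))
  step 18: S(S(S(S(S(S(mul(S(add(Z, SZ)), add(Z, SSZ))))))))
  step 19: S(S(S(S(S(S(add(add(Z, SSZ), mul(add(Z, SZ), add(Z, SSZ)))))))))
  step 20: S(S(S(S(S(S(add(SSZ, mul(add(Z, SZ), add(Z, SSZ)))))))))
  step 21: S(S(S(S(S(S(S(add(SZ, mul(add(Z, SZ), add(Z, SSZ))))))))))
  step 22: S(S(S(S(S(S(S(S(add(Z, mul(add(Z, SZ), add(Z, SSZ)))))))))))
  step 23: S(S(S(S(S(S(S(S(mul(add(Z, SZ), add(Z, SSZ))))))))))
  step 24: S(S(S(S(S(S(S(S(mul(SZ, add(Z, SSZ))))))))))
  step 25: S(S(S(S(S(S(S(S(add(add(Z, SSZ), mul(Z, add(Z, SSZ)))))))))))
  step 26: S(S(S(S(S(S(S(S(add(SSZ, mul(Z, add(Z, SSZ)))))))))))
  step 27: S(S(S(S(S(S(S(S(S(add(SZ, mul(Z, add(Z, SSZ))))))))))))
  step 28: S(S(S(S(S(S(S(S(S(S(add(Z, mul(Z, add(Z, SSZ)))))))))))))
  step 29: S(S(S(S(S(S(S(S(S(S(mul(Z, add(Z, SSZ))))))))))))
  step 30: S^10(Z)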